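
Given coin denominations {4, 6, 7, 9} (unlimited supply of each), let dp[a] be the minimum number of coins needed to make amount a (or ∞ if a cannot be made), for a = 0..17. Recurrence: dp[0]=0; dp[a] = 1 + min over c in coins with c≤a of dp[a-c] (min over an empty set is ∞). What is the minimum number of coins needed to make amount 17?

 a  0  1  2  3  4  5  6  7  8  9 10 11 12 13 14 15 16 17
dp  0  -  -  -  1  -  1  1  2  1  2  2  2  2  2  2  2  3
(- denotes ∞ / unreachable)

3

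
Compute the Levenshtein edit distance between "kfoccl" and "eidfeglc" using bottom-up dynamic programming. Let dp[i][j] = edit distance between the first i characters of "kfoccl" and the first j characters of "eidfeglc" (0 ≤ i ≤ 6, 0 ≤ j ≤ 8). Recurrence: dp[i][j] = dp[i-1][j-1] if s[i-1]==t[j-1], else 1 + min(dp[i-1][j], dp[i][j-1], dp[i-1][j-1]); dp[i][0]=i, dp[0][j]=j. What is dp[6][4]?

6

   ''  e  i  d  f  e  g  l  c
''  0  1  2  3  4  5  6  7  8
 k  1  1  2  3  4  5  6  7  8
 f  2  2  2  3  3  4  5  6  7
 o  3  3  3  3  4  4  5  6  7
 c  4  4  4  4  4  5  5  6  6
 c  5  5  5  5  5  5  6  6  6
 l  6  6  6  6  6  6  6  6  7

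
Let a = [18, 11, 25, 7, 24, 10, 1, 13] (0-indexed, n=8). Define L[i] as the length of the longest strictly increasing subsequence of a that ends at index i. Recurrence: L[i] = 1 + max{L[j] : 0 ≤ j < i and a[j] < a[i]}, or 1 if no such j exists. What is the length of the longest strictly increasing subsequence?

   i    0    1    2    3    4    5    6    7
a[i]   18   11   25    7   24   10    1   13
L[i]    1    1    2    1    2    2    1    3

3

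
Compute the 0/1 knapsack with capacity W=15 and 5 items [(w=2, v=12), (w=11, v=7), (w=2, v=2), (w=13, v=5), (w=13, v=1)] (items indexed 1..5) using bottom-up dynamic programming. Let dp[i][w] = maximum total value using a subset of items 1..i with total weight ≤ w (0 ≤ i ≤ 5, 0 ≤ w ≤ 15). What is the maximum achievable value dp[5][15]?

i\w   0   1   2   3   4   5   6   7   8   9  10  11  12  13  14  15
  0   0   0   0   0   0   0   0   0   0   0   0   0   0   0   0   0
  1   0   0  12  12  12  12  12  12  12  12  12  12  12  12  12  12
  2   0   0  12  12  12  12  12  12  12  12  12  12  12  19  19  19
  3   0   0  12  12  14  14  14  14  14  14  14  14  14  19  19  21
  4   0   0  12  12  14  14  14  14  14  14  14  14  14  19  19  21
  5   0   0  12  12  14  14  14  14  14  14  14  14  14  19  19  21

21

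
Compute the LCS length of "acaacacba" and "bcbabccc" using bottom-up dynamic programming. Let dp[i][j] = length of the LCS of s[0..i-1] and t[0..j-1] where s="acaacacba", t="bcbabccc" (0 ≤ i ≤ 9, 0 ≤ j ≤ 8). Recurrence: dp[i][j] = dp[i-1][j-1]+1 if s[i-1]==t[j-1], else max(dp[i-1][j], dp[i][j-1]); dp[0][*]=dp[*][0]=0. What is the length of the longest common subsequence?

4

   ''  b  c  b  a  b  c  c  c
''  0  0  0  0  0  0  0  0  0
 a  0  0  0  0  1  1  1  1  1
 c  0  0  1  1  1  1  2  2  2
 a  0  0  1  1  2  2  2  2  2
 a  0  0  1  1  2  2  2  2  2
 c  0  0  1  1  2  2  3  3  3
 a  0  0  1  1  2  2  3  3  3
 c  0  0  1  1  2  2  3  4  4
 b  0  1  1  2  2  3  3  4  4
 a  0  1  1  2  3  3  3  4  4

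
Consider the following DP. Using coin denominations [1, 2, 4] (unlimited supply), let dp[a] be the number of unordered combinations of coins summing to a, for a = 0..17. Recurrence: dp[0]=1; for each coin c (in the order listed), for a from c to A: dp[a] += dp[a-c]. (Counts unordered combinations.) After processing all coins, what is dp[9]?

after  coin     0     1     2     3     4     5     6     7     8     9    10    11    12    13    14    15    16    17
          1     1     1     1     1     1     1     1     1     1     1     1     1     1     1     1     1     1     1
          2     1     1     2     2     3     3     4     4     5     5     6     6     7     7     8     8     9     9
          4     1     1     2     2     4     4     6     6     9     9    12    12    16    16    20    20    25    25

9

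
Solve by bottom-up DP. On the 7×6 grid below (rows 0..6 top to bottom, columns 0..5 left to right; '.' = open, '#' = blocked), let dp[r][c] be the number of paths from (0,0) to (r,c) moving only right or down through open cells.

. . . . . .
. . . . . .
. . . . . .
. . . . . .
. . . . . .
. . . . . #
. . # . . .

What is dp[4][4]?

r\c   0   1   2   3   4   5
  0   1   1   1   1   1   1
  1   1   2   3   4   5   6
  2   1   3   6  10  15  21
  3   1   4  10  20  35  56
  4   1   5  15  35  70 126
  5   1   6  21  56 126   0
  6   1   7   0  56 182 182

70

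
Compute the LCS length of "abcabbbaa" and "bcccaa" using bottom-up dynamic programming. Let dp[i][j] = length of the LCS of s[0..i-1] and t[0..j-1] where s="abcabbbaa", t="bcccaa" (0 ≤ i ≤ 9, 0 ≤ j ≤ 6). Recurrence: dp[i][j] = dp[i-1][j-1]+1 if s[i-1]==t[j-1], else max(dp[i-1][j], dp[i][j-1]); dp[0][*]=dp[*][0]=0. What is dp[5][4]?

2

   ''  b  c  c  c  a  a
''  0  0  0  0  0  0  0
 a  0  0  0  0  0  1  1
 b  0  1  1  1  1  1  1
 c  0  1  2  2  2  2  2
 a  0  1  2  2  2  3  3
 b  0  1  2  2  2  3  3
 b  0  1  2  2  2  3  3
 b  0  1  2  2  2  3  3
 a  0  1  2  2  2  3  4
 a  0  1  2  2  2  3  4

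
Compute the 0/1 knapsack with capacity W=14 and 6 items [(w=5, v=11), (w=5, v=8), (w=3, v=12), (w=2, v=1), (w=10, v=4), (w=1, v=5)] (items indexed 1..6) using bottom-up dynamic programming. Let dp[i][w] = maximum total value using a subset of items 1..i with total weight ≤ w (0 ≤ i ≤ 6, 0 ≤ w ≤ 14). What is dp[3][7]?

i\w   0   1   2   3   4   5   6   7   8   9  10  11  12  13  14
  0   0   0   0   0   0   0   0   0   0   0   0   0   0   0   0
  1   0   0   0   0   0  11  11  11  11  11  11  11  11  11  11
  2   0   0   0   0   0  11  11  11  11  11  19  19  19  19  19
  3   0   0   0  12  12  12  12  12  23  23  23  23  23  31  31
  4   0   0   1  12  12  13  13  13  23  23  24  24  24  31  31
  5   0   0   1  12  12  13  13  13  23  23  24  24  24  31  31
  6   0   5   5  12  17  17  18  18  23  28  28  29  29  31  36

12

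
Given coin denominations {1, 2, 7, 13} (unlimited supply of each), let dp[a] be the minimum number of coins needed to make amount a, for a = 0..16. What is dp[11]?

 a  0  1  2  3  4  5  6  7  8  9 10 11 12 13 14 15 16
dp  0  1  1  2  2  3  3  1  2  2  3  3  4  1  2  2  3

3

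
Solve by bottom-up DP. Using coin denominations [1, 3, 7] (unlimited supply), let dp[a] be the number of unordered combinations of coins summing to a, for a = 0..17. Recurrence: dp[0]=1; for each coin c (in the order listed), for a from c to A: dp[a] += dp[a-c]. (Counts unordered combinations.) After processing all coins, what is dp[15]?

10

after  coin     0     1     2     3     4     5     6     7     8     9    10    11    12    13    14    15    16    17
          1     1     1     1     1     1     1     1     1     1     1     1     1     1     1     1     1     1     1
          3     1     1     1     2     2     2     3     3     3     4     4     4     5     5     5     6     6     6
          7     1     1     1     2     2     2     3     4     4     5     6     6     7     8     9    10    11    12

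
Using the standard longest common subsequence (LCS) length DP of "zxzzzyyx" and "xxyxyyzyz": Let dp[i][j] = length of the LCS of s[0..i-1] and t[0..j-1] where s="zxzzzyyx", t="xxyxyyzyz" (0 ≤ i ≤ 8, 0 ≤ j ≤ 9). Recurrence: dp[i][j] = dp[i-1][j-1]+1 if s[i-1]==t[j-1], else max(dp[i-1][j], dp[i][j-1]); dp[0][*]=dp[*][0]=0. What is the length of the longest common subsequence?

   ''  x  x  y  x  y  y  z  y  z
''  0  0  0  0  0  0  0  0  0  0
 z  0  0  0  0  0  0  0  1  1  1
 x  0  1  1  1  1  1  1  1  1  1
 z  0  1  1  1  1  1  1  2  2  2
 z  0  1  1  1  1  1  1  2  2  3
 z  0  1  1  1  1  1  1  2  2  3
 y  0  1  1  2  2  2  2  2  3  3
 y  0  1  1  2  2  3  3  3  3  3
 x  0  1  2  2  3  3  3  3  3  3

3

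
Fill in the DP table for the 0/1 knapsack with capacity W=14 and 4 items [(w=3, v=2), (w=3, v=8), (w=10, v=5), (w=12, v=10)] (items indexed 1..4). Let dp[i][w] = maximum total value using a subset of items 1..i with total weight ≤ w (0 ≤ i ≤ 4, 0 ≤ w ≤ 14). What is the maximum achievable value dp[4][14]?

13

i\w   0   1   2   3   4   5   6   7   8   9  10  11  12  13  14
  0   0   0   0   0   0   0   0   0   0   0   0   0   0   0   0
  1   0   0   0   2   2   2   2   2   2   2   2   2   2   2   2
  2   0   0   0   8   8   8  10  10  10  10  10  10  10  10  10
  3   0   0   0   8   8   8  10  10  10  10  10  10  10  13  13
  4   0   0   0   8   8   8  10  10  10  10  10  10  10  13  13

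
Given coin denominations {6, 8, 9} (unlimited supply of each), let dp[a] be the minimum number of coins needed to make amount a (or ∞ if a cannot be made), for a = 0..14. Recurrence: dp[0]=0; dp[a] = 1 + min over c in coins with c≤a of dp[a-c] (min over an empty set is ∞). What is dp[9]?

1

 a  0  1  2  3  4  5  6  7  8  9 10 11 12 13 14
dp  0  -  -  -  -  -  1  -  1  1  -  -  2  -  2
(- denotes ∞ / unreachable)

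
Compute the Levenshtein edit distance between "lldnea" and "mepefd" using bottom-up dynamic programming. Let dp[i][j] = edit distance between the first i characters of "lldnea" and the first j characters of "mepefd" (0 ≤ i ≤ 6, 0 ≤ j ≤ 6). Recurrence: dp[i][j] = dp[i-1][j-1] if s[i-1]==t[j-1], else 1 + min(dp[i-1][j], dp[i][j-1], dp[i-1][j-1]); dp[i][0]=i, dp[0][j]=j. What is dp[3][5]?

   ''  m  e  p  e  f  d
''  0  1  2  3  4  5  6
 l  1  1  2  3  4  5  6
 l  2  2  2  3  4  5  6
 d  3  3  3  3  4  5  5
 n  4  4  4  4  4  5  6
 e  5  5  4  5  4  5  6
 a  6  6  5  5  5  5  6

5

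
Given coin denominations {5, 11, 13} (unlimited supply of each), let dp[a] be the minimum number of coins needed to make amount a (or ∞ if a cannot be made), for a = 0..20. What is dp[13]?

 a  0  1  2  3  4  5  6  7  8  9 10 11 12 13 14 15 16 17 18 19 20
dp  0  -  -  -  -  1  -  -  -  -  2  1  -  1  -  3  2  -  2  -  4
(- denotes ∞ / unreachable)

1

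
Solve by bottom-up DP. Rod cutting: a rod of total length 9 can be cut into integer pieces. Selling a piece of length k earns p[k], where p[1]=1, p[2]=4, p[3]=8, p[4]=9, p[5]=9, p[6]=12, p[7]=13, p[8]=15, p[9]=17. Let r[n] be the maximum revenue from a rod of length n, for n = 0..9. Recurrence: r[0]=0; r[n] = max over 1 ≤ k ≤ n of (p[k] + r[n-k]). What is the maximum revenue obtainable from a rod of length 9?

   n    0    1    2    3    4    5    6    7    8    9
r[n]    0    1    4    8    9   12   16   17   20   24

24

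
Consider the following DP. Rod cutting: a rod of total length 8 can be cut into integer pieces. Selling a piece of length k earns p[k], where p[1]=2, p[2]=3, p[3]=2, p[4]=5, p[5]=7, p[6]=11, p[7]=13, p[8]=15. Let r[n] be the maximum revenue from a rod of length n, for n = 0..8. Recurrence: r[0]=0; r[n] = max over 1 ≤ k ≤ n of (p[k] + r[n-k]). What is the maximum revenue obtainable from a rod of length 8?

16

   n    0    1    2    3    4    5    6    7    8
r[n]    0    2    4    6    8   10   12   14   16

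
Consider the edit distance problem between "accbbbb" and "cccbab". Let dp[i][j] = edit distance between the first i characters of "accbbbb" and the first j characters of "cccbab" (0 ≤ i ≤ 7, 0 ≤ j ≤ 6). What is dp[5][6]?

   ''  c  c  c  b  a  b
''  0  1  2  3  4  5  6
 a  1  1  2  3  4  4  5
 c  2  1  1  2  3  4  5
 c  3  2  1  1  2  3  4
 b  4  3  2  2  1  2  3
 b  5  4  3  3  2  2  2
 b  6  5  4  4  3  3  2
 b  7  6  5  5  4  4  3

2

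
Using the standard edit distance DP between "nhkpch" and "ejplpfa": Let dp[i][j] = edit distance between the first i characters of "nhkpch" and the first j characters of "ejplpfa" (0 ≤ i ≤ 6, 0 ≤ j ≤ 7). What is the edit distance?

   ''  e  j  p  l  p  f  a
''  0  1  2  3  4  5  6  7
 n  1  1  2  3  4  5  6  7
 h  2  2  2  3  4  5  6  7
 k  3  3  3  3  4  5  6  7
 p  4  4  4  3  4  4  5  6
 c  5  5  5  4  4  5  5  6
 h  6  6  6  5  5  5  6  6

6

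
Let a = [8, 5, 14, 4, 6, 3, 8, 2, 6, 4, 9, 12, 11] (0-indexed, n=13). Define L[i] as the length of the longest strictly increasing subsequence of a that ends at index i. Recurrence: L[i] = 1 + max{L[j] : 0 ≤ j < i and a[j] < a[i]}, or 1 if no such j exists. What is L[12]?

5

   i    0    1    2    3    4    5    6    7    8    9   10   11   12
a[i]    8    5   14    4    6    3    8    2    6    4    9   12   11
L[i]    1    1    2    1    2    1    3    1    2    2    4    5    5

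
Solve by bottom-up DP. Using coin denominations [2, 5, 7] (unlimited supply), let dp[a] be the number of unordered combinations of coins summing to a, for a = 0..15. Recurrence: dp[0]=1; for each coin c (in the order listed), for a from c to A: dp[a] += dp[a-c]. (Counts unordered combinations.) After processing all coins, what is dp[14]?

4

after  coin     0     1     2     3     4     5     6     7     8     9    10    11    12    13    14    15
          2     1     0     1     0     1     0     1     0     1     0     1     0     1     0     1     0
          5     1     0     1     0     1     1     1     1     1     1     2     1     2     1     2     2
          7     1     0     1     0     1     1     1     2     1     2     2     2     3     2     4     3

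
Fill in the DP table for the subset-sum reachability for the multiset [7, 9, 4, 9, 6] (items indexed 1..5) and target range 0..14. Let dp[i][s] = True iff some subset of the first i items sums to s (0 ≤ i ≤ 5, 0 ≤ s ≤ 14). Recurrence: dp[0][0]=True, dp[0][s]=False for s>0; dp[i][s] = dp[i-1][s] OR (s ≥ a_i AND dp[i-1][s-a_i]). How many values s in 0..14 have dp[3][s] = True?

6

i\s   0   1   2   3   4   5   6   7   8   9  10  11  12  13  14
  0   T   F   F   F   F   F   F   F   F   F   F   F   F   F   F
  1   T   F   F   F   F   F   F   T   F   F   F   F   F   F   F
  2   T   F   F   F   F   F   F   T   F   T   F   F   F   F   F
  3   T   F   F   F   T   F   F   T   F   T   F   T   F   T   F
  4   T   F   F   F   T   F   F   T   F   T   F   T   F   T   F
  5   T   F   F   F   T   F   T   T   F   T   T   T   F   T   F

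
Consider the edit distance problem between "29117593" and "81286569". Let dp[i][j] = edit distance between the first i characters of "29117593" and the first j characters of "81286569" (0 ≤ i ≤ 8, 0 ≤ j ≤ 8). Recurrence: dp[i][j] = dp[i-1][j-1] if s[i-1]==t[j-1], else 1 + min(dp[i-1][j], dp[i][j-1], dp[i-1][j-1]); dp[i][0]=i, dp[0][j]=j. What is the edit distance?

   ''  8  1  2  8  6  5  6  9
''  0  1  2  3  4  5  6  7  8
 2  1  1  2  2  3  4  5  6  7
 9  2  2  2  3  3  4  5  6  6
 1  3  3  2  3  4  4  5  6  7
 1  4  4  3  3  4  5  5  6  7
 7  5  5  4  4  4  5  6  6  7
 5  6  6  5  5  5  5  5  6  7
 9  7  7  6  6  6  6  6  6  6
 3  8  8  7  7  7  7  7  7  7

7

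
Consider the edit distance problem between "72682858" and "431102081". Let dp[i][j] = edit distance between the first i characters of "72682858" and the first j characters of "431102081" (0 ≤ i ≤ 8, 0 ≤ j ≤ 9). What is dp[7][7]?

   ''  4  3  1  1  0  2  0  8  1
''  0  1  2  3  4  5  6  7  8  9
 7  1  1  2  3  4  5  6  7  8  9
 2  2  2  2  3  4  5  5  6  7  8
 6  3  3  3  3  4  5  6  6  7  8
 8  4  4  4  4  4  5  6  7  6  7
 2  5  5  5  5  5  5  5  6  7  7
 8  6  6  6  6  6  6  6  6  6  7
 5  7  7  7  7  7  7  7  7  7  7
 8  8  8  8  8  8  8  8  8  7  8

7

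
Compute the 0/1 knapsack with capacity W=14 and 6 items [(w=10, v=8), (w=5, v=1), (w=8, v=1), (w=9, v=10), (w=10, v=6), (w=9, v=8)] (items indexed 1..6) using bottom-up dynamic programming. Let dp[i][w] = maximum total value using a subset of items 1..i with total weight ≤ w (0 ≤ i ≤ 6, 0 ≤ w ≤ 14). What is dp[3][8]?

i\w   0   1   2   3   4   5   6   7   8   9  10  11  12  13  14
  0   0   0   0   0   0   0   0   0   0   0   0   0   0   0   0
  1   0   0   0   0   0   0   0   0   0   0   8   8   8   8   8
  2   0   0   0   0   0   1   1   1   1   1   8   8   8   8   8
  3   0   0   0   0   0   1   1   1   1   1   8   8   8   8   8
  4   0   0   0   0   0   1   1   1   1  10  10  10  10  10  11
  5   0   0   0   0   0   1   1   1   1  10  10  10  10  10  11
  6   0   0   0   0   0   1   1   1   1  10  10  10  10  10  11

1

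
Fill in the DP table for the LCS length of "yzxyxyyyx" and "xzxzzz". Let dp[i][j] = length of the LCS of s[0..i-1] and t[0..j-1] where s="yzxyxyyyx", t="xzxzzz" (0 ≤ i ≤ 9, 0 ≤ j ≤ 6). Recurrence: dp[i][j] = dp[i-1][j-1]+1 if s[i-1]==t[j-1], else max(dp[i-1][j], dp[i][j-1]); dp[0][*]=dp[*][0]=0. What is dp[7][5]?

   ''  x  z  x  z  z  z
''  0  0  0  0  0  0  0
 y  0  0  0  0  0  0  0
 z  0  0  1  1  1  1  1
 x  0  1  1  2  2  2  2
 y  0  1  1  2  2  2  2
 x  0  1  1  2  2  2  2
 y  0  1  1  2  2  2  2
 y  0  1  1  2  2  2  2
 y  0  1  1  2  2  2  2
 x  0  1  1  2  2  2  2

2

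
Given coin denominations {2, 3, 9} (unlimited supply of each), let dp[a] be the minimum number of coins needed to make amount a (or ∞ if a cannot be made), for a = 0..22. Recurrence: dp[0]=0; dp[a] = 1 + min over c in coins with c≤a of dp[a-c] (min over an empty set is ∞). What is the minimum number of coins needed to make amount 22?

4

 a  0  1  2  3  4  5  6  7  8  9 10 11 12 13 14 15 16 17 18 19 20 21 22
dp  0  -  1  1  2  2  2  3  3  1  4  2  2  3  3  3  4  4  2  5  3  3  4
(- denotes ∞ / unreachable)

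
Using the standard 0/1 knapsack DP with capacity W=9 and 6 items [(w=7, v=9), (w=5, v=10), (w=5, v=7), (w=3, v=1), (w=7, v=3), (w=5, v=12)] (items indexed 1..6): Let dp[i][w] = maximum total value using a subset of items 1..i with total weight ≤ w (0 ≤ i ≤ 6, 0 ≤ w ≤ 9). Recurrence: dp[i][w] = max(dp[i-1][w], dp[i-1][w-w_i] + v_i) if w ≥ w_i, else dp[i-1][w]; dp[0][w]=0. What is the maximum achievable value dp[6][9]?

13

i\w   0   1   2   3   4   5   6   7   8   9
  0   0   0   0   0   0   0   0   0   0   0
  1   0   0   0   0   0   0   0   9   9   9
  2   0   0   0   0   0  10  10  10  10  10
  3   0   0   0   0   0  10  10  10  10  10
  4   0   0   0   1   1  10  10  10  11  11
  5   0   0   0   1   1  10  10  10  11  11
  6   0   0   0   1   1  12  12  12  13  13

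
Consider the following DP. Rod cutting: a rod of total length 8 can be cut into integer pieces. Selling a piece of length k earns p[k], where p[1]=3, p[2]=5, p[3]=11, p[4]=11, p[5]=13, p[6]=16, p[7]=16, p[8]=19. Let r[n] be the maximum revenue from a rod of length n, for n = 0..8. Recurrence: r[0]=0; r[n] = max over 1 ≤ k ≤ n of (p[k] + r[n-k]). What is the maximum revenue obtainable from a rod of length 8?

   n    0    1    2    3    4    5    6    7    8
r[n]    0    3    6   11   14   17   22   25   28

28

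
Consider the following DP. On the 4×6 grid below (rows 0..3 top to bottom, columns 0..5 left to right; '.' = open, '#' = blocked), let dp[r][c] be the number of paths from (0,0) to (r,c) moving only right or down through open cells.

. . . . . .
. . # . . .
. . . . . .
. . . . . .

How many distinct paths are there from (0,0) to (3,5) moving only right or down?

r\c   0   1   2   3   4   5
  0   1   1   1   1   1   1
  1   1   2   0   1   2   3
  2   1   3   3   4   6   9
  3   1   4   7  11  17  26

26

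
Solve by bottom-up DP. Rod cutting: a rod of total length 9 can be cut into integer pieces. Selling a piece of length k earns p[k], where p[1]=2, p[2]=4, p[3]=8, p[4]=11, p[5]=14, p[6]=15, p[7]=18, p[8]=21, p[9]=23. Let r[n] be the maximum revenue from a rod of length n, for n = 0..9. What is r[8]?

22

   n    0    1    2    3    4    5    6    7    8    9
r[n]    0    2    4    8   11   14   16   19   22   25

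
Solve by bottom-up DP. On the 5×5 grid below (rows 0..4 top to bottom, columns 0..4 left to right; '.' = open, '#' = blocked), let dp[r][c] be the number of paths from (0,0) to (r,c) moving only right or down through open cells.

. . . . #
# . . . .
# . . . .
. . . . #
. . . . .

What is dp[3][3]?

10

r\c   0   1   2   3   4
  0   1   1   1   1   0
  1   0   1   2   3   3
  2   0   1   3   6   9
  3   0   1   4  10   0
  4   0   1   5  15  15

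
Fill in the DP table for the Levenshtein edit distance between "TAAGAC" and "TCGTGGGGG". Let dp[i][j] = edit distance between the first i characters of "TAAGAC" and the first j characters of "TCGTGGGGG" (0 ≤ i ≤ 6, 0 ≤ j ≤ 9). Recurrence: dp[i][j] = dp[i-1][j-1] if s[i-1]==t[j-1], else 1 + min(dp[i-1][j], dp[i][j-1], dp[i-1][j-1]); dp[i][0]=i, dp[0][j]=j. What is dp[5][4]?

3

   ''  T  C  G  T  G  G  G  G  G
''  0  1  2  3  4  5  6  7  8  9
 T  1  0  1  2  3  4  5  6  7  8
 A  2  1  1  2  3  4  5  6  7  8
 A  3  2  2  2  3  4  5  6  7  8
 G  4  3  3  2  3  3  4  5  6  7
 A  5  4  4  3  3  4  4  5  6  7
 C  6  5  4  4  4  4  5  5  6  7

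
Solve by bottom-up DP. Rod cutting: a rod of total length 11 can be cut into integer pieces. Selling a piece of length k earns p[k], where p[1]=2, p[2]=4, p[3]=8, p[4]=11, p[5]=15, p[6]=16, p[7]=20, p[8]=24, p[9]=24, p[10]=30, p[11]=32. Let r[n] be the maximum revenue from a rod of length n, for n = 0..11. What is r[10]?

30

   n    0    1    2    3    4    5    6    7    8    9   10   11
r[n]    0    2    4    8   11   15   17   20   24   26   30   32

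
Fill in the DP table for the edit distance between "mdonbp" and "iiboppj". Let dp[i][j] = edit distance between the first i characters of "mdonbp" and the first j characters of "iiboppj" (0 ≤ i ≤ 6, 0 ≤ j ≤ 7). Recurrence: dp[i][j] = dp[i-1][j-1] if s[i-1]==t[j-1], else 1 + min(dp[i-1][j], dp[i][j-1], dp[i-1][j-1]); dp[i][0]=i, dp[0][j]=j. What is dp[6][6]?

   ''  i  i  b  o  p  p  j
''  0  1  2  3  4  5  6  7
 m  1  1  2  3  4  5  6  7
 d  2  2  2  3  4  5  6  7
 o  3  3  3  3  3  4  5  6
 n  4  4  4  4  4  4  5  6
 b  5  5  5  4  5  5  5  6
 p  6  6  6  5  5  5  5  6

5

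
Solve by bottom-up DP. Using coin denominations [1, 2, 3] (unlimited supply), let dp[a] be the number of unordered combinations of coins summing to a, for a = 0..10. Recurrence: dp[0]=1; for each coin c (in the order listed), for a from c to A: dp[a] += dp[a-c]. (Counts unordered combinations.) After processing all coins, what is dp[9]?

12

after  coin     0     1     2     3     4     5     6     7     8     9    10
          1     1     1     1     1     1     1     1     1     1     1     1
          2     1     1     2     2     3     3     4     4     5     5     6
          3     1     1     2     3     4     5     7     8    10    12    14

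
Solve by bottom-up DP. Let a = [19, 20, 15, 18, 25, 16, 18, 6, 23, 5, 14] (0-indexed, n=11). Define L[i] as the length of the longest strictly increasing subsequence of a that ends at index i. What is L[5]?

   i    0    1    2    3    4    5    6    7    8    9   10
a[i]   19   20   15   18   25   16   18    6   23    5   14
L[i]    1    2    1    2    3    2    3    1    4    1    2

2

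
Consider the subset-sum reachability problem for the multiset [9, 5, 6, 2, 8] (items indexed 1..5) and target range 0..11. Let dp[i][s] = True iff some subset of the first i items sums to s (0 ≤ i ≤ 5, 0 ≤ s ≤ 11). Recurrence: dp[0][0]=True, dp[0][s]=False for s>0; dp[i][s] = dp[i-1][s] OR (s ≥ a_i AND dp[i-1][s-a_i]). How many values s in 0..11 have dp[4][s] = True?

i\s   0   1   2   3   4   5   6   7   8   9  10  11
  0   T   F   F   F   F   F   F   F   F   F   F   F
  1   T   F   F   F   F   F   F   F   F   T   F   F
  2   T   F   F   F   F   T   F   F   F   T   F   F
  3   T   F   F   F   F   T   T   F   F   T   F   T
  4   T   F   T   F   F   T   T   T   T   T   F   T
  5   T   F   T   F   F   T   T   T   T   T   T   T

8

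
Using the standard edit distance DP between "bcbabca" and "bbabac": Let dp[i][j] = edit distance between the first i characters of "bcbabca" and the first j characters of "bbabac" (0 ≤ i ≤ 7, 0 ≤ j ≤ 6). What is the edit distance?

3

   ''  b  b  a  b  a  c
''  0  1  2  3  4  5  6
 b  1  0  1  2  3  4  5
 c  2  1  1  2  3  4  4
 b  3  2  1  2  2  3  4
 a  4  3  2  1  2  2  3
 b  5  4  3  2  1  2  3
 c  6  5  4  3  2  2  2
 a  7  6  5  4  3  2  3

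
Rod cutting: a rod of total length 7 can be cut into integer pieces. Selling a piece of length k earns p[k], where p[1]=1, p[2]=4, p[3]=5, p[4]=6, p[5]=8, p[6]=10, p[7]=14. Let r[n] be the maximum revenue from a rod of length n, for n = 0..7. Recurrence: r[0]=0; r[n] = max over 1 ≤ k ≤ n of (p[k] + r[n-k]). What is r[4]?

   n    0    1    2    3    4    5    6    7
r[n]    0    1    4    5    8    9   12   14

8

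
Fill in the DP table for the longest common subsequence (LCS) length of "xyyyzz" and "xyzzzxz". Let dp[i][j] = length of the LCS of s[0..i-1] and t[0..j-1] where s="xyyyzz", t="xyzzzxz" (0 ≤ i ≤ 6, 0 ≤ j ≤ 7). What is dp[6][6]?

4

   ''  x  y  z  z  z  x  z
''  0  0  0  0  0  0  0  0
 x  0  1  1  1  1  1  1  1
 y  0  1  2  2  2  2  2  2
 y  0  1  2  2  2  2  2  2
 y  0  1  2  2  2  2  2  2
 z  0  1  2  3  3  3  3  3
 z  0  1  2  3  4  4  4  4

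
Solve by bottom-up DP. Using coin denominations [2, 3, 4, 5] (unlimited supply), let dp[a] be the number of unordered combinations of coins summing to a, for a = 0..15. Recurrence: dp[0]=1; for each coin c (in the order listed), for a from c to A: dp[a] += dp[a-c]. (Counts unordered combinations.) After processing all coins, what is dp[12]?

after  coin     0     1     2     3     4     5     6     7     8     9    10    11    12    13    14    15
          2     1     0     1     0     1     0     1     0     1     0     1     0     1     0     1     0
          3     1     0     1     1     1     1     2     1     2     2     2     2     3     2     3     3
          4     1     0     1     1     2     1     3     2     4     3     5     4     7     5     8     7
          5     1     0     1     1     2     2     3     3     5     5     7     7    10    10    13    14

10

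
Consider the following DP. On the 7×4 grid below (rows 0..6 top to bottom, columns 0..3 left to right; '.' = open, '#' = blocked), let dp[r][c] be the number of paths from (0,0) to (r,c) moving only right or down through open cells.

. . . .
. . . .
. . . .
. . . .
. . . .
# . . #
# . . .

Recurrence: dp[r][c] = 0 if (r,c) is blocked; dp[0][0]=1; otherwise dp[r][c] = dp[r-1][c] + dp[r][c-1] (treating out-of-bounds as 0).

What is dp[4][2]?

r\c   0   1   2   3
  0   1   1   1   1
  1   1   2   3   4
  2   1   3   6  10
  3   1   4  10  20
  4   1   5  15  35
  5   0   5  20   0
  6   0   5  25  25

15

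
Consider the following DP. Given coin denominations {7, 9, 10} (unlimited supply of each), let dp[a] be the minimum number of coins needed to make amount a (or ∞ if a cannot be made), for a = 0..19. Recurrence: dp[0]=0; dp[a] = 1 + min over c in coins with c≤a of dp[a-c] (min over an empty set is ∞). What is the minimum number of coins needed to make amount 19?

 a  0  1  2  3  4  5  6  7  8  9 10 11 12 13 14 15 16 17 18 19
dp  0  -  -  -  -  -  -  1  -  1  1  -  -  -  2  -  2  2  2  2
(- denotes ∞ / unreachable)

2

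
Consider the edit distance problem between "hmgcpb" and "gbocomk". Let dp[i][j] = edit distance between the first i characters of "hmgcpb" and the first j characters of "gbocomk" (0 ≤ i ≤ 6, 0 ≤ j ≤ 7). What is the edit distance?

   ''  g  b  o  c  o  m  k
''  0  1  2  3  4  5  6  7
 h  1  1  2  3  4  5  6  7
 m  2  2  2  3  4  5  5  6
 g  3  2  3  3  4  5  6  6
 c  4  3  3  4  3  4  5  6
 p  5  4  4  4  4  4  5  6
 b  6  5  4  5  5  5  5  6

6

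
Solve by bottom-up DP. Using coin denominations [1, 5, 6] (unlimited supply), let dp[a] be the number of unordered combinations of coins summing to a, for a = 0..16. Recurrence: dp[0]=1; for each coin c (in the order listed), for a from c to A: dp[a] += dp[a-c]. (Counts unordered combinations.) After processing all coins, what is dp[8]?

3

after  coin     0     1     2     3     4     5     6     7     8     9    10    11    12    13    14    15    16
          1     1     1     1     1     1     1     1     1     1     1     1     1     1     1     1     1     1
          5     1     1     1     1     1     2     2     2     2     2     3     3     3     3     3     4     4
          6     1     1     1     1     1     2     3     3     3     3     4     5     6     6     6     7     8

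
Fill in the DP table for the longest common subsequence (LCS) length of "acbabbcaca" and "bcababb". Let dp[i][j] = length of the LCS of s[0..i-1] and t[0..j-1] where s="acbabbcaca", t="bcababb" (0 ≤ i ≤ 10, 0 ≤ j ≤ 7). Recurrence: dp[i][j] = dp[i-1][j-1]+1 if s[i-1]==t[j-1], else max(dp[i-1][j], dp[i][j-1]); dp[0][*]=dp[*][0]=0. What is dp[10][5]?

   ''  b  c  a  b  a  b  b
''  0  0  0  0  0  0  0  0
 a  0  0  0  1  1  1  1  1
 c  0  0  1  1  1  1  1  1
 b  0  1  1  1  2  2  2  2
 a  0  1  1  2  2  3  3  3
 b  0  1  1  2  3  3  4  4
 b  0  1  1  2  3  3  4  5
 c  0  1  2  2  3  3  4  5
 a  0  1  2  3  3  4  4  5
 c  0  1  2  3  3  4  4  5
 a  0  1  2  3  3  4  4  5

4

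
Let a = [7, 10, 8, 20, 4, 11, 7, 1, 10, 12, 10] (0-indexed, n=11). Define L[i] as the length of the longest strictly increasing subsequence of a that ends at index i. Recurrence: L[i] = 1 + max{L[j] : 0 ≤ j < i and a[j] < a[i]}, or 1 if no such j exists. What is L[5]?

   i    0    1    2    3    4    5    6    7    8    9   10
a[i]    7   10    8   20    4   11    7    1   10   12   10
L[i]    1    2    2    3    1    3    2    1    3    4    3

3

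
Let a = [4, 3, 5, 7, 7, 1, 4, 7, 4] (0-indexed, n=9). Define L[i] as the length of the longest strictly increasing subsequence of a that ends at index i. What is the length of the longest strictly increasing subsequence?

3

   i    0    1    2    3    4    5    6    7    8
a[i]    4    3    5    7    7    1    4    7    4
L[i]    1    1    2    3    3    1    2    3    2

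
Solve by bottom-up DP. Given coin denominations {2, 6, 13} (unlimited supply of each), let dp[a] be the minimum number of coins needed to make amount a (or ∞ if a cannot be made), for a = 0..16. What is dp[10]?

 a  0  1  2  3  4  5  6  7  8  9 10 11 12 13 14 15 16
dp  0  -  1  -  2  -  1  -  2  -  3  -  2  1  3  2  4
(- denotes ∞ / unreachable)

3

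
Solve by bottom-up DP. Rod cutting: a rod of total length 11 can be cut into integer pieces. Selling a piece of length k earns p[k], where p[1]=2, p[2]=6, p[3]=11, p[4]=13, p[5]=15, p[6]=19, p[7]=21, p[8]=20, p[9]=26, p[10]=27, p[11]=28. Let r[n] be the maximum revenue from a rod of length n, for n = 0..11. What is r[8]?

   n    0    1    2    3    4    5    6    7    8    9   10   11
r[n]    0    2    6   11   13   17   22   24   28   33   35   39

28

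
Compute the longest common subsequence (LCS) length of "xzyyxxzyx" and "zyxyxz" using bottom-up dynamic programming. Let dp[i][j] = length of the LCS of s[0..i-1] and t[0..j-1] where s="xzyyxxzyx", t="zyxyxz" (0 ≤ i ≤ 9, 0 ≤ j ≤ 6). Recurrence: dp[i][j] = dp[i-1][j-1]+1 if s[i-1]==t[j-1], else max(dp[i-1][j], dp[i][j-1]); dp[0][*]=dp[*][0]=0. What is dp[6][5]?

   ''  z  y  x  y  x  z
''  0  0  0  0  0  0  0
 x  0  0  0  1  1  1  1
 z  0  1  1  1  1  1  2
 y  0  1  2  2  2  2  2
 y  0  1  2  2  3  3  3
 x  0  1  2  3  3  4  4
 x  0  1  2  3  3  4  4
 z  0  1  2  3  3  4  5
 y  0  1  2  3  4  4  5
 x  0  1  2  3  4  5  5

4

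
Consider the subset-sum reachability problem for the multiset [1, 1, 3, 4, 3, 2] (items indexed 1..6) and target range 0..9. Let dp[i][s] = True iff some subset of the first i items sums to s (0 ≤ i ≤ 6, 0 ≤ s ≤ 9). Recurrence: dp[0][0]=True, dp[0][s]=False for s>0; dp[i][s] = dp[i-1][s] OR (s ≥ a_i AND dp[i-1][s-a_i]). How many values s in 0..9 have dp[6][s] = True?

i\s   0   1   2   3   4   5   6   7   8   9
  0   T   F   F   F   F   F   F   F   F   F
  1   T   T   F   F   F   F   F   F   F   F
  2   T   T   T   F   F   F   F   F   F   F
  3   T   T   T   T   T   T   F   F   F   F
  4   T   T   T   T   T   T   T   T   T   T
  5   T   T   T   T   T   T   T   T   T   T
  6   T   T   T   T   T   T   T   T   T   T

10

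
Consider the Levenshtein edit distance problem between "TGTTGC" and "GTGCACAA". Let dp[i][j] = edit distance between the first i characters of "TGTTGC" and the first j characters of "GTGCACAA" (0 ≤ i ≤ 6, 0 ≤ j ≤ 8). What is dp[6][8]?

   ''  G  T  G  C  A  C  A  A
''  0  1  2  3  4  5  6  7  8
 T  1  1  1  2  3  4  5  6  7
 G  2  1  2  1  2  3  4  5  6
 T  3  2  1  2  2  3  4  5  6
 T  4  3  2  2  3  3  4  5  6
 G  5  4  3  2  3  4  4  5  6
 C  6  5  4  3  2  3  4  5  6

6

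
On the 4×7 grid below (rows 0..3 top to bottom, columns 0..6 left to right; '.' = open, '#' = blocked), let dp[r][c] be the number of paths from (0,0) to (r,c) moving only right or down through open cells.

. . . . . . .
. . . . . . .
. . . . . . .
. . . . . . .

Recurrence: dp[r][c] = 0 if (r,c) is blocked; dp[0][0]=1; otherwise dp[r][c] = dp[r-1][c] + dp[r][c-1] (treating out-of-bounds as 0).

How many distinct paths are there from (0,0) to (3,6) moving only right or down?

84

r\c   0   1   2   3   4   5   6
  0   1   1   1   1   1   1   1
  1   1   2   3   4   5   6   7
  2   1   3   6  10  15  21  28
  3   1   4  10  20  35  56  84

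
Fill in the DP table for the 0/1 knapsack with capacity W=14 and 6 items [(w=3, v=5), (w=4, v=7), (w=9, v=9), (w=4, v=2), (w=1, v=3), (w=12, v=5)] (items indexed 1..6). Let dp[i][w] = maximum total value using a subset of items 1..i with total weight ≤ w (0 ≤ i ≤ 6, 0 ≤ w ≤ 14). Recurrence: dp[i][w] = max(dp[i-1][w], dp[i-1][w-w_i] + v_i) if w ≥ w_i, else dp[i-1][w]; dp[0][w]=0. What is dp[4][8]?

12

i\w   0   1   2   3   4   5   6   7   8   9  10  11  12  13  14
  0   0   0   0   0   0   0   0   0   0   0   0   0   0   0   0
  1   0   0   0   5   5   5   5   5   5   5   5   5   5   5   5
  2   0   0   0   5   7   7   7  12  12  12  12  12  12  12  12
  3   0   0   0   5   7   7   7  12  12  12  12  12  14  16  16
  4   0   0   0   5   7   7   7  12  12  12  12  14  14  16  16
  5   0   3   3   5   8  10  10  12  15  15  15  15  17  17  19
  6   0   3   3   5   8  10  10  12  15  15  15  15  17  17  19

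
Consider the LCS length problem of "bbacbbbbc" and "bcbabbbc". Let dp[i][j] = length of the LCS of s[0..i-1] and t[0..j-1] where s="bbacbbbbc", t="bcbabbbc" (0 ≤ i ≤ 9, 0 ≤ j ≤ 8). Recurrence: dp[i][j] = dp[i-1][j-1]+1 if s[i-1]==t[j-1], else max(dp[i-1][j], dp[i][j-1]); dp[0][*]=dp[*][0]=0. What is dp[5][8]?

   ''  b  c  b  a  b  b  b  c
''  0  0  0  0  0  0  0  0  0
 b  0  1  1  1  1  1  1  1  1
 b  0  1  1  2  2  2  2  2  2
 a  0  1  1  2  3  3  3  3  3
 c  0  1  2  2  3  3  3  3  4
 b  0  1  2  3  3  4  4  4  4
 b  0  1  2  3  3  4  5  5  5
 b  0  1  2  3  3  4  5  6  6
 b  0  1  2  3  3  4  5  6  6
 c  0  1  2  3  3  4  5  6  7

4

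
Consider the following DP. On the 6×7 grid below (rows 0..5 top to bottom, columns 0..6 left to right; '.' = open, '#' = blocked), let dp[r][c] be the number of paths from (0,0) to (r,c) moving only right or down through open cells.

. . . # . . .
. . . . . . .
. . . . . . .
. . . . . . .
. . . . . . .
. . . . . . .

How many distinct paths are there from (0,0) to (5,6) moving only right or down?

r\c   0   1   2   3   4   5   6
  0   1   1   1   0   0   0   0
  1   1   2   3   3   3   3   3
  2   1   3   6   9  12  15  18
  3   1   4  10  19  31  46  64
  4   1   5  15  34  65 111 175
  5   1   6  21  55 120 231 406

406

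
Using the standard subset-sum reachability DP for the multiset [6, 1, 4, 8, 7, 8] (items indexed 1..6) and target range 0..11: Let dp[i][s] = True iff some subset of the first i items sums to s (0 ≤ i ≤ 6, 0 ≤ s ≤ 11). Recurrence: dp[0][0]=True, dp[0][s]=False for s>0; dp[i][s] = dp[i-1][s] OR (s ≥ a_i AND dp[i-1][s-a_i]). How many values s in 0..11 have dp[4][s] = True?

i\s   0   1   2   3   4   5   6   7   8   9  10  11
  0   T   F   F   F   F   F   F   F   F   F   F   F
  1   T   F   F   F   F   F   T   F   F   F   F   F
  2   T   T   F   F   F   F   T   T   F   F   F   F
  3   T   T   F   F   T   T   T   T   F   F   T   T
  4   T   T   F   F   T   T   T   T   T   T   T   T
  5   T   T   F   F   T   T   T   T   T   T   T   T
  6   T   T   F   F   T   T   T   T   T   T   T   T

10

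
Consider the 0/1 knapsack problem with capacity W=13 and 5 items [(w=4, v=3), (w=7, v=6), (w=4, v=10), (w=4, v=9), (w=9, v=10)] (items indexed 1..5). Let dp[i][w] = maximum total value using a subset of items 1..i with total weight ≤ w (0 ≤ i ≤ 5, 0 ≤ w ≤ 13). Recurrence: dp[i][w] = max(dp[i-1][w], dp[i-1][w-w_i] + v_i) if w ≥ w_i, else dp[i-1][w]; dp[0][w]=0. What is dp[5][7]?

i\w   0   1   2   3   4   5   6   7   8   9  10  11  12  13
  0   0   0   0   0   0   0   0   0   0   0   0   0   0   0
  1   0   0   0   0   3   3   3   3   3   3   3   3   3   3
  2   0   0   0   0   3   3   3   6   6   6   6   9   9   9
  3   0   0   0   0  10  10  10  10  13  13  13  16  16  16
  4   0   0   0   0  10  10  10  10  19  19  19  19  22  22
  5   0   0   0   0  10  10  10  10  19  19  19  19  22  22

10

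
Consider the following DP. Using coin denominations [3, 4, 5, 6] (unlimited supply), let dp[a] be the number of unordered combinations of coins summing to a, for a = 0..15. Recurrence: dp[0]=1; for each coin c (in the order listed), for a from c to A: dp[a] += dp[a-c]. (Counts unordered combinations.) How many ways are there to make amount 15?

7

after  coin     0     1     2     3     4     5     6     7     8     9    10    11    12    13    14    15
          3     1     0     0     1     0     0     1     0     0     1     0     0     1     0     0     1
          4     1     0     0     1     1     0     1     1     1     1     1     1     2     1     1     2
          5     1     0     0     1     1     1     1     1     2     2     2     2     3     3     3     4
          6     1     0     0     1     1     1     2     1     2     3     3     3     5     4     5     7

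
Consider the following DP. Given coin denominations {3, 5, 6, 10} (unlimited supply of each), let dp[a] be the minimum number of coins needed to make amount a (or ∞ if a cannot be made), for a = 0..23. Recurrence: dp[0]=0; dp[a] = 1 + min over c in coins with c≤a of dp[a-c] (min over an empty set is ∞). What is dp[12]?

 a  0  1  2  3  4  5  6  7  8  9 10 11 12 13 14 15 16 17 18 19 20 21 22 23
dp  0  -  -  1  -  1  1  -  2  2  1  2  2  2  3  2  2  3  3  3  2  3  3  3
(- denotes ∞ / unreachable)

2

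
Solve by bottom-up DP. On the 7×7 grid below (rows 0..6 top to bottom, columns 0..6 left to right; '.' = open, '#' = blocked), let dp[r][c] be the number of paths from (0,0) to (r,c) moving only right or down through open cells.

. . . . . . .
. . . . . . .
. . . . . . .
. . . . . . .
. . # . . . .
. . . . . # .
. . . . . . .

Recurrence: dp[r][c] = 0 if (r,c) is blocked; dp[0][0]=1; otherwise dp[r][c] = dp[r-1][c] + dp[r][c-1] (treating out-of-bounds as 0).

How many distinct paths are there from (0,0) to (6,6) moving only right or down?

r\c   0   1   2   3   4   5   6
  0   1   1   1   1   1   1   1
  1   1   2   3   4   5   6   7
  2   1   3   6  10  15  21  28
  3   1   4  10  20  35  56  84
  4   1   5   0  20  55 111 195
  5   1   6   6  26  81   0 195
  6   1   7  13  39 120 120 315

315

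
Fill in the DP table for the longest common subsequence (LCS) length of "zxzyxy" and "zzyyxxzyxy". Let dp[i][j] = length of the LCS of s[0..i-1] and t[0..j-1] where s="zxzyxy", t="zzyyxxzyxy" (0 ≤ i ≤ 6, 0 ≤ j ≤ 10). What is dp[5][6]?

   ''  z  z  y  y  x  x  z  y  x  y
''  0  0  0  0  0  0  0  0  0  0  0
 z  0  1  1  1  1  1  1  1  1  1  1
 x  0  1  1  1  1  2  2  2  2  2  2
 z  0  1  2  2  2  2  2  3  3  3  3
 y  0  1  2  3  3  3  3  3  4  4  4
 x  0  1  2  3  3  4  4  4  4  5  5
 y  0  1  2  3  4  4  4  4  5  5  6

4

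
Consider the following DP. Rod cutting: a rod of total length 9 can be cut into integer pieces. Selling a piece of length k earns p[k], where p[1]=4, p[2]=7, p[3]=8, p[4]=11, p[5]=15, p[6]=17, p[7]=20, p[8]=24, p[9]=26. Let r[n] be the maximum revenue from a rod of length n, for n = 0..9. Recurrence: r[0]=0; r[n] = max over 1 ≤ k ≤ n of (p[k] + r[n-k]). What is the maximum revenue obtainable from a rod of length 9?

36

   n    0    1    2    3    4    5    6    7    8    9
r[n]    0    4    8   12   16   20   24   28   32   36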